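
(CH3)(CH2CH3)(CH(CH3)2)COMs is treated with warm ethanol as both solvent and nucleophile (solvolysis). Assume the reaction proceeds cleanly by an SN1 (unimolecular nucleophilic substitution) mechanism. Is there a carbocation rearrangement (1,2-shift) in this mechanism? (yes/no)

no

The first-formed carbocation is tertiary.
No single 1,2-shift to an adjacent carbon would produce a more-substituted cation than the one already present, so no rearrangement occurs.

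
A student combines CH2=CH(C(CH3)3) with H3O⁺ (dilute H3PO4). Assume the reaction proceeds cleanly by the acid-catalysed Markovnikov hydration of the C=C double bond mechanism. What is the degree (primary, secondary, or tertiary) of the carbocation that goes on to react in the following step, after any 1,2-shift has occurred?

tertiary

Step 1: Electrophilic addition begins with the π(C=C) electrons forming a bond to the proton of H3O⁺. Following Markovnikov's rule, the resulting cation is secondary. H2O is released.
Step 2: Carbocation rearrangement: a 1,2-methyl shift from the adjacent tert-butyl carbon converts the initially-formed secondary cation into the more stable tertiary cation.
The cation rearranges from secondary to tertiary via a 1,2-methyl shift from the adjacent tert-butyl carbon; the tertiary cation is what reacts next.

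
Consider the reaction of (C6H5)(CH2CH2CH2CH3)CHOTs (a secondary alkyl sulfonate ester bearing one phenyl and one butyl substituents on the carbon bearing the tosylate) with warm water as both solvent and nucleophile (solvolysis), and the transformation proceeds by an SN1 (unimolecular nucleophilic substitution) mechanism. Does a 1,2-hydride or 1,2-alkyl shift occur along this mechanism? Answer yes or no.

no

The first-formed carbocation is secondary.
No single 1,2-shift to an adjacent carbon would produce a more-substituted cation than the one already present, so no rearrangement occurs.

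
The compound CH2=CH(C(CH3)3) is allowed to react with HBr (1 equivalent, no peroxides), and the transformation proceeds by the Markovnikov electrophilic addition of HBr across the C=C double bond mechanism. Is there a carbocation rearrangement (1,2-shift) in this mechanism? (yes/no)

yes

The first-formed carbocation is secondary.
The adjacent tert-butyl carbon has no hydrogen but bears methyl groups; migration of one methyl with its bonding pair (a 1,2-methyl shift) places the charge on a tertiary centre.
Tertiary is more stable than secondary, so the shift occurs.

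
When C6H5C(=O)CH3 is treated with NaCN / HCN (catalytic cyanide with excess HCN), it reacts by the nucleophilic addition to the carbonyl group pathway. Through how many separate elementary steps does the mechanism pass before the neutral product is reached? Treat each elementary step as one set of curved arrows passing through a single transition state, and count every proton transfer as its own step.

Step 1: CN⁻ attacks the sp² carbonyl carbon; the C=O π bond breaks and the electrons end up as a lone pair on the alkoxide oxygen of the tetrahedral intermediate.
Step 2: The alkoxide oxygen removes a proton from HCN present in the mixture, giving a cyanohydrin and regenerating CN⁻.
Total: 2 elementary steps.

2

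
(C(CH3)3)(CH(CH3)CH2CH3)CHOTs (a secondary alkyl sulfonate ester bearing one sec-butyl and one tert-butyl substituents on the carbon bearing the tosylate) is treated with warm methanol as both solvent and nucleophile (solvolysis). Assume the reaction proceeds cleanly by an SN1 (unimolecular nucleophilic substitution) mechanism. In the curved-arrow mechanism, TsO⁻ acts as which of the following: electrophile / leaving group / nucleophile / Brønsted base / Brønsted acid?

leaving group

Step 1: Unassisted departure of TsO⁻ (taking the C–O bonding pair) generates a secondary carbocation.
TsO⁻ departs with both electrons of the breaking σ-bond — that is the definition of a leaving group.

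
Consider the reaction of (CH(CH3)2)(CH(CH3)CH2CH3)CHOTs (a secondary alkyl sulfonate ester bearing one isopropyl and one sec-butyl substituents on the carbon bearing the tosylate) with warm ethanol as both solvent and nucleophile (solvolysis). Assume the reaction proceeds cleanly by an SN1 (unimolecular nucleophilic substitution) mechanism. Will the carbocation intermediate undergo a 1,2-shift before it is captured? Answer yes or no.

yes

The first-formed carbocation is secondary.
The adjacent isopropyl carbon already bears 2 other carbon substituents and has a hydrogen to migrate; after a 1,2-hydride shift from that carbon the positive charge sits on a tertiary centre.
Tertiary is more stable than secondary, so the shift occurs.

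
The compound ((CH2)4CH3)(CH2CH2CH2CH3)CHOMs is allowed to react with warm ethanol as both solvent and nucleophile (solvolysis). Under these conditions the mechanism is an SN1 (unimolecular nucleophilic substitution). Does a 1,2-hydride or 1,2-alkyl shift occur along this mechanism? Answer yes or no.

The first-formed carbocation is secondary.
No single 1,2-shift to an adjacent carbon would produce a more-substituted cation than the one already present, so no rearrangement occurs.

no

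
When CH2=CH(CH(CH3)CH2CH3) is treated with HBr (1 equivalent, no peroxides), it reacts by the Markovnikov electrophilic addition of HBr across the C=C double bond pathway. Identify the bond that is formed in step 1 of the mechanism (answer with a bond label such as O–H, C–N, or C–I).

C–H

Step 1: The π electrons of the C=C bond attack a proton of HBr; Markovnikov addition places the new C–H on the less-substituted alkene carbon, so the positive charge ends up on the more-substituted carbon — a secondary carbocation. The H–Br bond breaks heterolytically, releasing Br⁻.
The bond formed in this step is the C–H bond.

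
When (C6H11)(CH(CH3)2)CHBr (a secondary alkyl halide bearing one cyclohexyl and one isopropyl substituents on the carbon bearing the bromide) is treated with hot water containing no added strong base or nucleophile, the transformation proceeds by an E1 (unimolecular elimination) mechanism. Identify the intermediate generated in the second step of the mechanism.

tertiary carbocation

Step 1: Ionisation: the C–Br σ-bond cleaves heterolytically; both bonding electrons depart with Br⁻, leaving a secondary carbocation at the α-carbon.
Step 2: A hydride (H with its bonding pair) migrates from the adjacent cyclohexyl carbon to the cationic centre — a 1,2-hydride shift — upgrading the secondary cation to a tertiary one.
After step 2 the species present is a tertiary carbocation.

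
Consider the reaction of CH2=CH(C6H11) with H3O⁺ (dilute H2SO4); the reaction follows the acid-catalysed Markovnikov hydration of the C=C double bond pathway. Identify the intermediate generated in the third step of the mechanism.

oxonium ion

Step 1: Protonation of the alkene by H3O⁺: the π bond acts as the nucleophile and picks up H⁺, giving the more stable (Markovnikov) secondary carbocation. H2O is released.
Step 2: A hydride (H with its bonding pair) migrates from the adjacent cyclohexyl carbon to the cationic centre — a 1,2-hydride shift — upgrading the secondary cation to a tertiary one.
Step 3: A lone pair on the oxygen of H2O attacks the carbocation, forming a C–O bond and an oxonium ion (a protonated alcohol).
After step 3 the species present is an oxonium ion.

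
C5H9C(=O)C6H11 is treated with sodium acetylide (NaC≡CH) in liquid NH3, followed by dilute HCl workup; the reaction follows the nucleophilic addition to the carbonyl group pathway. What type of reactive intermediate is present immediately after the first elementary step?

tetrahedral alkoxide intermediate

Step 1: HC≡C⁻ attacks the sp² carbonyl carbon; the C=O π bond breaks and the electrons end up as a lone pair on the alkoxide oxygen of the tetrahedral intermediate.
After step 1 the species present is a tetrahedral alkoxide intermediate.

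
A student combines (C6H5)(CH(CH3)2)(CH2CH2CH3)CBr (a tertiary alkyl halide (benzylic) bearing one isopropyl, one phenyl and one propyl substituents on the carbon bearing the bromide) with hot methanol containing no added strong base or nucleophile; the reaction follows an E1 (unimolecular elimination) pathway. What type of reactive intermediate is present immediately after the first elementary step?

Step 1: Rate-determining heterolysis of the C–Br bond gives Br⁻ and a tertiary carbocation.
After step 1 the species present is a tertiary carbocation.

tertiary carbocation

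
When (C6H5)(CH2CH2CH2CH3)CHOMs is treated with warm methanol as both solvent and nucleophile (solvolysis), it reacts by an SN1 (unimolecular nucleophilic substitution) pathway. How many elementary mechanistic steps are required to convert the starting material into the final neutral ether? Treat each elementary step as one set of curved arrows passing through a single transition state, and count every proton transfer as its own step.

Step 1: Rate-determining heterolysis of the C–O bond gives MsO⁻ and a secondary carbocation.
(No 1,2-shift: no single shift to an adjacent carbon would give a more stable cation.)
Step 2: CH3OH donates an oxygen lone pair into the empty p orbital of the cation, giving a protonated ether (an oxonium ion).
Step 3: Deprotonation of the oxonium oxygen by solvent methanol yields the neutral ether.
Total: 3 elementary steps.

3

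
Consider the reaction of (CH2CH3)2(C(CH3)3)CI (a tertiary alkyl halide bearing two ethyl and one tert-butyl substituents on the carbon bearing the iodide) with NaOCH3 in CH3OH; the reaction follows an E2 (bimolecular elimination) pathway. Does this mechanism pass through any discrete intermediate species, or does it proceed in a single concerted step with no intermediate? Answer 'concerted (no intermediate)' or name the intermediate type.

concerted (no intermediate)

In one step, CH3O⁻ pulls off a β-proton, the C–I bond cleaves, and a C=C double bond forms between the α- and β-carbons (E2, anti elimination).
All bond changes occur in one transition state; no discrete intermediate is formed.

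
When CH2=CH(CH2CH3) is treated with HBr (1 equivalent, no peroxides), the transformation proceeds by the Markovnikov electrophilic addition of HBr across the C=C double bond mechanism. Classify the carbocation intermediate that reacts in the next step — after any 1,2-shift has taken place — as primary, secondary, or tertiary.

Step 1: Protonation of the alkene by HBr: the π bond acts as the nucleophile and picks up H⁺, giving the more stable (Markovnikov) secondary carbocation. The H–Br bond breaks heterolytically, releasing Br⁻.
No single 1,2-shift to an adjacent carbon would give a more-substituted cation, so no rearrangement occurs.

secondary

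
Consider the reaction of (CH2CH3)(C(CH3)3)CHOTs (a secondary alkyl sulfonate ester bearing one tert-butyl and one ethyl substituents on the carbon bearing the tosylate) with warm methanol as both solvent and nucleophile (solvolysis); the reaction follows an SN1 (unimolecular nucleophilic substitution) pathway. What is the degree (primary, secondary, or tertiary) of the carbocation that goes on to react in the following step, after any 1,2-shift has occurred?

Step 1: Rate-determining heterolysis of the C–O bond gives TsO⁻ and a secondary carbocation.
Step 2: Carbocation rearrangement: a 1,2-methyl shift from the adjacent tert-butyl carbon converts the initially-formed secondary cation into the more stable tertiary cation.
The cation rearranges from secondary to tertiary via a 1,2-methyl shift from the adjacent tert-butyl carbon; the tertiary cation is what reacts next.

tertiary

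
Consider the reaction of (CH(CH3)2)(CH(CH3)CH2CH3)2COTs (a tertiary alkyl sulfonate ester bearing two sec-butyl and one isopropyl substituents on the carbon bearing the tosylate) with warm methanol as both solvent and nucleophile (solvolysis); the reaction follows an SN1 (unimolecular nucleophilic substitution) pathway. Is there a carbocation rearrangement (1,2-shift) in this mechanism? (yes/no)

The first-formed carbocation is tertiary.
No single 1,2-shift to an adjacent carbon would produce a more-substituted cation than the one already present, so no rearrangement occurs.

no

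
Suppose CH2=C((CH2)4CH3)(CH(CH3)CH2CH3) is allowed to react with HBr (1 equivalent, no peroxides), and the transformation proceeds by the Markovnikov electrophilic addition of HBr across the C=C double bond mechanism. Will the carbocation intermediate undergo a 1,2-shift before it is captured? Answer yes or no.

The first-formed carbocation is tertiary.
No single 1,2-shift to an adjacent carbon would produce a more-substituted cation than the one already present, so no rearrangement occurs.

no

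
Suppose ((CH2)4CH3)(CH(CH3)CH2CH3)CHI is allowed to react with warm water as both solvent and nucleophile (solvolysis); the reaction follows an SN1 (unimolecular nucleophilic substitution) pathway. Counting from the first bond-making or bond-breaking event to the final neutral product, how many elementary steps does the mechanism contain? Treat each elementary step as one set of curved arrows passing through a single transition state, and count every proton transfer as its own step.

4

Step 1: Rate-determining heterolysis of the C–I bond gives I⁻ and a secondary carbocation.
Step 2: A hydride (H with its bonding pair) migrates from the adjacent sec-butyl carbon to the cationic centre — a 1,2-hydride shift — upgrading the secondary cation to a tertiary one.
Step 3: A lone pair on the oxygen of H2O attacks the carbocation, forming a new C–O σ-bond and an oxonium ion.
Step 4: Deprotonation of the oxonium oxygen by solvent water yields the neutral alcohol.
Total: 4 elementary steps.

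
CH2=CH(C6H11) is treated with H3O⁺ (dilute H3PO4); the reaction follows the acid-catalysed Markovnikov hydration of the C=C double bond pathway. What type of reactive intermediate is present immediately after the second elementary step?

Step 1: Protonation of the alkene by H3O⁺: the π bond acts as the nucleophile and picks up H⁺, giving the more stable (Markovnikov) secondary carbocation. H2O is released.
Step 2: A 1,2-hydride shift from the adjacent cyclohexyl carbon moves the positive charge from the secondary centre to an adjacent carbon, generating a more stable tertiary carbocation.
After step 2 the species present is a tertiary carbocation.

tertiary carbocation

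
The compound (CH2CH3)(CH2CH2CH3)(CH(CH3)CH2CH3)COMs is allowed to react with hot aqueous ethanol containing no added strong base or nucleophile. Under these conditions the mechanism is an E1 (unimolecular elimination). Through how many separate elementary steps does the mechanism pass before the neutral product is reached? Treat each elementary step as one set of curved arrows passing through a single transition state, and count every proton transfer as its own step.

2

Step 1: Ionisation: the C–O σ-bond cleaves heterolytically; both bonding electrons depart with MsO⁻, leaving a tertiary carbocation at the α-carbon.
(No 1,2-shift: no single shift to an adjacent carbon would give a more stable cation.)
Step 2: A water (or ethanol) molecule (solvent) deprotonates a β-carbon; as the C–H bond breaks, those electrons form the new alkene π bond.
Total: 2 elementary steps.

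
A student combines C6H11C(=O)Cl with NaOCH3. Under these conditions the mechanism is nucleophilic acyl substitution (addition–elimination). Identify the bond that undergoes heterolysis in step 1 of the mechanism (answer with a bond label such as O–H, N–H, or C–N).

Step 1: A lone pair on the O of CH3O⁻ attacks the electrophilic acyl carbon; the π(C=O) electrons move onto oxygen, giving a tetrahedral intermediate.
The bond broken in this step is the π(C=O) bond.

π(C=O)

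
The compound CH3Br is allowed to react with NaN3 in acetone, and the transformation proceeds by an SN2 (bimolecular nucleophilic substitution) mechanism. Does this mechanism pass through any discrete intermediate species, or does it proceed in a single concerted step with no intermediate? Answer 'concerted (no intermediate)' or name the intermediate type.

concerted (no intermediate)

The azide nucleophile donates a lone pair from N to the α-carbon in a backside attack; simultaneously the C–Br σ-bond breaks and both of its electrons leave with Br⁻. One concerted step with inversion of configuration.
All bond changes occur in one transition state; no discrete intermediate is formed.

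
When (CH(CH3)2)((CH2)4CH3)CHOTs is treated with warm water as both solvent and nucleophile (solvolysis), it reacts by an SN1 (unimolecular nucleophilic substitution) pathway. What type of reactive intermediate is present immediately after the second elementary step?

tertiary carbocation

Step 1: Unassisted departure of TsO⁻ (taking the C–O bonding pair) generates a secondary carbocation.
Step 2: A 1,2-hydride shift from the adjacent isopropyl carbon moves the positive charge from the secondary centre to an adjacent carbon, generating a more stable tertiary carbocation.
After step 2 the species present is a tertiary carbocation.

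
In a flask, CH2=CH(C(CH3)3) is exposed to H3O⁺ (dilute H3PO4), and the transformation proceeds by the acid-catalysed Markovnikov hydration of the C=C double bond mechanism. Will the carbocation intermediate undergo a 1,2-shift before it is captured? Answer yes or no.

yes

The first-formed carbocation is secondary.
The adjacent tert-butyl carbon has no hydrogen but bears methyl groups; migration of one methyl with its bonding pair (a 1,2-methyl shift) places the charge on a tertiary centre.
Tertiary is more stable than secondary, so the shift occurs.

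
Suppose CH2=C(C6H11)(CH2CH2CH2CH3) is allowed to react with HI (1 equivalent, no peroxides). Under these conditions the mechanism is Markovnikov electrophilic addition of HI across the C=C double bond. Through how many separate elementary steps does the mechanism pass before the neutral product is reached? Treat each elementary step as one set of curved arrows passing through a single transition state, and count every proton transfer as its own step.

Step 1: Protonation of the alkene by HI: the π bond acts as the nucleophile and picks up H⁺, giving the more stable (Markovnikov) tertiary carbocation. The H–I bond breaks heterolytically, releasing I⁻.
(No 1,2-shift: no single shift to an adjacent carbon would give a more stable cation.)
Step 2: I⁻ captures the cation: a lone pair on I⁻ fills the empty p orbital, producing the alkyl halide product.
Total: 2 elementary steps.

2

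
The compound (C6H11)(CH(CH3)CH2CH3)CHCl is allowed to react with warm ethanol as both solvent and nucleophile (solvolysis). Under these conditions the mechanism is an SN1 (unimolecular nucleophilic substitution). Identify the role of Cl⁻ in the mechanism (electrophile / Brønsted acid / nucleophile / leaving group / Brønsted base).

leaving group

Step 1: Rate-determining heterolysis of the C–Cl bond gives Cl⁻ and a secondary carbocation.
Cl⁻ departs with both electrons of the breaking σ-bond — that is the definition of a leaving group.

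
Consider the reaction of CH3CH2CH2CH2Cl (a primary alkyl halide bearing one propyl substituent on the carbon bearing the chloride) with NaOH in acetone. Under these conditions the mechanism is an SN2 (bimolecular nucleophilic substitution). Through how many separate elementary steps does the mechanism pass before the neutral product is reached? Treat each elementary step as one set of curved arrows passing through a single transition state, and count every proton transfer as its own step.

Step 1: Backside attack by OH⁻ on the carbon bearing the chloride: the new C–O bond forms as the C–Cl bond breaks, with Walden inversion at carbon.
Total: 1 elementary step.

1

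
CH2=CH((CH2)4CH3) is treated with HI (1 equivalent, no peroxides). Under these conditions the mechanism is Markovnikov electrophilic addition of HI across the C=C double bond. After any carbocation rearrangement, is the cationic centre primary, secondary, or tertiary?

Step 1: Electrophilic addition begins with the π(C=C) electrons forming a bond to the proton of HI. Following Markovnikov's rule, the resulting cation is secondary. The H–I bond breaks heterolytically, releasing I⁻.
No single 1,2-shift to an adjacent carbon would give a more-substituted cation, so no rearrangement occurs.

secondary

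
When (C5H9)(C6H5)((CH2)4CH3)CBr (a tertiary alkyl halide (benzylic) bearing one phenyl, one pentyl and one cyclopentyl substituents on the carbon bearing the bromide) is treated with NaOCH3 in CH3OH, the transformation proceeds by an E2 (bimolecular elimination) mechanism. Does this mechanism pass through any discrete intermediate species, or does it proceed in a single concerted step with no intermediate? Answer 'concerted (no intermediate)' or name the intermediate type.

The strong base CH3O⁻ removes a β-hydrogen; in the same concerted event the electrons of the breaking C–H bond form the new π(C=C) bond and the C–Br σ-bond breaks, expelling Br⁻. Anti-periplanar geometry; one transition state.
All bond changes occur in one transition state; no discrete intermediate is formed.

concerted (no intermediate)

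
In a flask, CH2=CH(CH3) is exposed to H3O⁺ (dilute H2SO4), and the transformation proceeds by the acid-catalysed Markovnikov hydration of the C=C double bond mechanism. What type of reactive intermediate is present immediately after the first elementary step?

Step 1: The π electrons of the C=C bond attack a proton of H3O⁺; Markovnikov addition places the new C–H on the less-substituted alkene carbon, so the positive charge ends up on the more-substituted carbon — a secondary carbocation. H2O is released.
After step 1 the species present is a secondary carbocation.

secondary carbocation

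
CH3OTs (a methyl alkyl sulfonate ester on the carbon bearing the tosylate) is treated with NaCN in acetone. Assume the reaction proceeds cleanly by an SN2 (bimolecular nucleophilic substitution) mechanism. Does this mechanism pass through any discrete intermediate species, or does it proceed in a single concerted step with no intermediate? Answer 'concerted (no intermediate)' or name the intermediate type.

The cyanide nucleophile donates a lone pair from C to the α-carbon in a backside attack; simultaneously the C–O σ-bond breaks and both of its electrons leave with TsO⁻. One concerted step with inversion of configuration.
All bond changes occur in one transition state; no discrete intermediate is formed.

concerted (no intermediate)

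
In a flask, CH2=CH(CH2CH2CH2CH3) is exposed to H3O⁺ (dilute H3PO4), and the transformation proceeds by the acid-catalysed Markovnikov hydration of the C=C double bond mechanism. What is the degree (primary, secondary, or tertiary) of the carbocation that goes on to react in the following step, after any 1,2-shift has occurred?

secondary

Step 1: The π electrons of the C=C bond attack a proton of H3O⁺; Markovnikov addition places the new C–H on the less-substituted alkene carbon, so the positive charge ends up on the more-substituted carbon — a secondary carbocation. H2O is released.
No single 1,2-shift to an adjacent carbon would give a more-substituted cation, so no rearrangement occurs.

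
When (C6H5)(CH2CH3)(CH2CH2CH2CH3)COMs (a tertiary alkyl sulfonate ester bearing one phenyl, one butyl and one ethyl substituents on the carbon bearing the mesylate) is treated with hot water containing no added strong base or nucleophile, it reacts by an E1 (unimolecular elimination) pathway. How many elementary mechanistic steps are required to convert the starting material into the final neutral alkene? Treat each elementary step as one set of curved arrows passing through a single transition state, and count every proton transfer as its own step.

2

Step 1: Ionisation: the C–O σ-bond cleaves heterolytically; both bonding electrons depart with MsO⁻, leaving a tertiary carbocation at the α-carbon.
(No 1,2-shift: no single shift to an adjacent carbon would give a more stable cation.)
Step 2: A water molecule (solvent) deprotonates a β-carbon; as the C–H bond breaks, those electrons form the new alkene π bond.
Total: 2 elementary steps.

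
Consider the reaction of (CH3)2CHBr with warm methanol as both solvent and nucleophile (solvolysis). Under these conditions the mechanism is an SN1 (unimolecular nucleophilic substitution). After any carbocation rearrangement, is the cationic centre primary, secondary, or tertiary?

Step 1: Ionisation: the C–Br σ-bond cleaves heterolytically; both bonding electrons depart with Br⁻, leaving a secondary carbocation at the α-carbon.
No single 1,2-shift to an adjacent carbon would give a more-substituted cation, so no rearrangement occurs.

secondary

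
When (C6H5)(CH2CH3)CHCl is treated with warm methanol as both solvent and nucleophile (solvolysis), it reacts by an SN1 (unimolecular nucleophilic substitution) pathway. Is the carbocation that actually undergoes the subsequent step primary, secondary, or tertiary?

Step 1: The C–Cl bond breaks with both electrons going to the chloride; Cl⁻ leaves and a secondary carbocation remains.
No single 1,2-shift to an adjacent carbon would give a more-substituted cation, so no rearrangement occurs.

secondary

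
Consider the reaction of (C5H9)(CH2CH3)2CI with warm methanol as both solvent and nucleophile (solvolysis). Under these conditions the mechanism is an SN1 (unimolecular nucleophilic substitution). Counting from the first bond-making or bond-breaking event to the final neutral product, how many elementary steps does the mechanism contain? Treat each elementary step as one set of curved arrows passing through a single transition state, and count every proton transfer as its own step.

3

Step 1: Rate-determining heterolysis of the C–I bond gives I⁻ and a tertiary carbocation.
(No 1,2-shift: no single shift to an adjacent carbon would give a more stable cation.)
Step 2: A lone pair on the oxygen of CH3OH attacks the carbocation, forming a new C–O σ-bond and an oxonium ion.
Step 3: Deprotonation of the oxonium oxygen by solvent methanol yields the neutral ether.
Total: 3 elementary steps.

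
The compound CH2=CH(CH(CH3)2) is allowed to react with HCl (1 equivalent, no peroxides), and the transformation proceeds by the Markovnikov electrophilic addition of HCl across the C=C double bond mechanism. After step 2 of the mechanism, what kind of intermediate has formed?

tertiary carbocation

Step 1: The π electrons of the C=C bond attack a proton of HCl; Markovnikov addition places the new C–H on the less-substituted alkene carbon, so the positive charge ends up on the more-substituted carbon — a secondary carbocation. The H–Cl bond breaks heterolytically, releasing Cl⁻.
Step 2: A hydride (H with its bonding pair) migrates from the adjacent isopropyl carbon to the cationic centre — a 1,2-hydride shift — upgrading the secondary cation to a tertiary one.
After step 2 the species present is a tertiary carbocation.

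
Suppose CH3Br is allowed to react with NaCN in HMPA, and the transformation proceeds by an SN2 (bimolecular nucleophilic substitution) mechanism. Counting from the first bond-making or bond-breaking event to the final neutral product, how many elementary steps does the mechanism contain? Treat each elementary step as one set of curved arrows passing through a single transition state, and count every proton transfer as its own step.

Step 1: CN⁻ attacks the back face of the α-carbon while Br⁻ departs with the C–Br bonding pair — a single concerted displacement through a pentacoordinate transition state.
Total: 1 elementary step.

1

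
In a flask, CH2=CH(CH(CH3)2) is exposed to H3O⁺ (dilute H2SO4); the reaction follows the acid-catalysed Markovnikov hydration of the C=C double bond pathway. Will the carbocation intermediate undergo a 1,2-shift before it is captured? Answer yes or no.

yes

The first-formed carbocation is secondary.
The adjacent isopropyl carbon already bears 2 other carbon substituents and has a hydrogen to migrate; after a 1,2-hydride shift from that carbon the positive charge sits on a tertiary centre.
Tertiary is more stable than secondary, so the shift occurs.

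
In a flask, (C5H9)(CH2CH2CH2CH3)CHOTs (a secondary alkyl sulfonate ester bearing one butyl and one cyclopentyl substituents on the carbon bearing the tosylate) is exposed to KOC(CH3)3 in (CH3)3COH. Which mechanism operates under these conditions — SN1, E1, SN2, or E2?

Conditions: a strong/bulky base with a secondary substrate bearing a β-hydrogen.
These conditions are the textbook signature of the E2 pathway.
A strong (often hindered) base removes a β-H in concert with loss of the leaving group — bimolecular elimination.

E2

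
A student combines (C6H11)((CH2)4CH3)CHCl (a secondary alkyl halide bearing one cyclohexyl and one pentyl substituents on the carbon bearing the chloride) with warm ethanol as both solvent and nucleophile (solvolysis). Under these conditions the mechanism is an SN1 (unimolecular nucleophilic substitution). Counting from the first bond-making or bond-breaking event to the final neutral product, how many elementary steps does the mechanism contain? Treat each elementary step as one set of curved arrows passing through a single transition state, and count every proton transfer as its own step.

4

Step 1: Ionisation: the C–Cl σ-bond cleaves heterolytically; both bonding electrons depart with Cl⁻, leaving a secondary carbocation at the α-carbon.
Step 2: A 1,2-hydride shift from the adjacent cyclohexyl carbon moves the positive charge from the secondary centre to an adjacent carbon, generating a more stable tertiary carbocation.
Step 3: CH3CH2OH donates an oxygen lone pair into the empty p orbital of the cation, giving a protonated ether (an oxonium ion).
Step 4: Deprotonation of the oxonium oxygen by solvent ethanol yields the neutral ether.
Total: 4 elementary steps.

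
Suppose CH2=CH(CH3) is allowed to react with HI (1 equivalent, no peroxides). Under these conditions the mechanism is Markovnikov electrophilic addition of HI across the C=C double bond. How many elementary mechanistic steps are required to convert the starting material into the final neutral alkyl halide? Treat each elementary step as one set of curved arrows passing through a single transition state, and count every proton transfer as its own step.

Step 1: Protonation of the alkene by HI: the π bond acts as the nucleophile and picks up H⁺, giving the more stable (Markovnikov) secondary carbocation. The H–I bond breaks heterolytically, releasing I⁻.
(No 1,2-shift: no single shift to an adjacent carbon would give a more stable cation.)
Step 2: The I⁻ anion donates a lone pair to the carbocation, forming the new C–I σ-bond and giving the neutral alkyl halide.
Total: 2 elementary steps.

2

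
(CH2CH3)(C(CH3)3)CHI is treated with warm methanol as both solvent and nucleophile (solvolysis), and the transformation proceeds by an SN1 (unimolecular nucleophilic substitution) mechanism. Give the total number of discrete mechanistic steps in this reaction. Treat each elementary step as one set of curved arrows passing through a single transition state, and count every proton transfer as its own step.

Step 1: Unassisted departure of I⁻ (taking the C–I bonding pair) generates a secondary carbocation.
Step 2: A 1,2-methyl shift from the adjacent tert-butyl carbon moves the positive charge from the secondary centre to an adjacent carbon, generating a more stable tertiary carbocation.
Step 3: Nucleophilic capture: the oxygen of CH3OH bonds to the cationic carbon, producing an oxonium-ion intermediate.
Step 4: Proton transfer from the O–H of the oxonium ion to a solvent molecule delivers the neutral ether.
Total: 4 elementary steps.

4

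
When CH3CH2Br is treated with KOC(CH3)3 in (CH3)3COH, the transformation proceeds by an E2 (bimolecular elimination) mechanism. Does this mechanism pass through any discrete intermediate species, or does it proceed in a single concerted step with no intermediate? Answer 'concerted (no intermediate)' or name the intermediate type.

The strong base (CH3)3CO⁻ removes a β-hydrogen; in the same concerted event the electrons of the breaking C–H bond form the new π(C=C) bond and the C–Br σ-bond breaks, expelling Br⁻. Anti-periplanar geometry; one transition state.
All bond changes occur in one transition state; no discrete intermediate is formed.

concerted (no intermediate)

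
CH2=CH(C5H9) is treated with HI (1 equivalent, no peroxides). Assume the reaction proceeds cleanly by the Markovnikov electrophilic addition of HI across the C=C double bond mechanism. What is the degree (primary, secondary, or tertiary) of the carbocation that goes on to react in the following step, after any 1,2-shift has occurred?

Step 1: Protonation of the alkene by HI: the π bond acts as the nucleophile and picks up H⁺, giving the more stable (Markovnikov) secondary carbocation. The H–I bond breaks heterolytically, releasing I⁻.
Step 2: Carbocation rearrangement: a 1,2-hydride shift from the adjacent cyclopentyl carbon converts the initially-formed secondary cation into the more stable tertiary cation.
The cation rearranges from secondary to tertiary via a 1,2-hydride shift from the adjacent cyclopentyl carbon; the tertiary cation is what reacts next.

tertiary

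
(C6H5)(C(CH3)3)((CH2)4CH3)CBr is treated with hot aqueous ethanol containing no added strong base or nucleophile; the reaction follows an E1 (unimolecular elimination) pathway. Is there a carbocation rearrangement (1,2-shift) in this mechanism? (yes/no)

The first-formed carbocation is tertiary.
No single 1,2-shift to an adjacent carbon would produce a more-substituted cation than the one already present, so no rearrangement occurs.

no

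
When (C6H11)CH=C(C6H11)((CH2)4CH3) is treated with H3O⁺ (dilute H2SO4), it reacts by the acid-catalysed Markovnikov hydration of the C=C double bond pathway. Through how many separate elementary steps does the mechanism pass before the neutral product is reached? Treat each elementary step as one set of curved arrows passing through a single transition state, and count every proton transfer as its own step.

Step 1: Protonation of the alkene by H3O⁺: the π bond acts as the nucleophile and picks up H⁺, giving the more stable (Markovnikov) tertiary carbocation. H2O is released.
(No 1,2-shift: no single shift to an adjacent carbon would give a more stable cation.)
Step 2: Nucleophilic capture of the cation by H2O produces the protonated alcohol (an oxonium ion).
Step 3: H2O removes a proton from the oxonium oxygen, regenerating H3O⁺ and giving the neutral alcohol.
Total: 3 elementary steps.

3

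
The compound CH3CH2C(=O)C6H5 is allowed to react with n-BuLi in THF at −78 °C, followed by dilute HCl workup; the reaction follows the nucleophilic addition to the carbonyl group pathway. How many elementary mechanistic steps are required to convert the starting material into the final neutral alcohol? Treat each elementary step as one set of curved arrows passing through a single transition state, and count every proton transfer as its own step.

2

Step 1: Nucleophilic addition: the carbanion-like carbon of n-BuLi adds to the carbonyl carbon, pushing the π(C=O) electron pair onto oxygen and giving a tetrahedral alkoxide.
Step 2: The alkoxide picks up a proton during dilute HCl workup to yield an alcohol.
Total: 2 elementary steps.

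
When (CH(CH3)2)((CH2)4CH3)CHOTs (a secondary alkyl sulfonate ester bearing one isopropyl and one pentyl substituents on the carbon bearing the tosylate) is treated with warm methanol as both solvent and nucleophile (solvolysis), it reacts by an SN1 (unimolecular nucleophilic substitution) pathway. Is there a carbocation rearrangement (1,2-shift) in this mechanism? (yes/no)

yes

The first-formed carbocation is secondary.
The adjacent isopropyl carbon already bears 2 other carbon substituents and has a hydrogen to migrate; after a 1,2-hydride shift from that carbon the positive charge sits on a tertiary centre.
Tertiary is more stable than secondary, so the shift occurs.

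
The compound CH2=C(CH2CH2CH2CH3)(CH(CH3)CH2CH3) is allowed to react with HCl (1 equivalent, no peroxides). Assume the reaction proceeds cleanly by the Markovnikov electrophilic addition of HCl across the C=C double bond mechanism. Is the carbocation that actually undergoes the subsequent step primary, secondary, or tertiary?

Step 1: The π electrons of the C=C bond attack a proton of HCl; Markovnikov addition places the new C–H on the less-substituted alkene carbon, so the positive charge ends up on the more-substituted carbon — a tertiary carbocation. The H–Cl bond breaks heterolytically, releasing Cl⁻.
No single 1,2-shift to an adjacent carbon would give a more-substituted cation, so no rearrangement occurs.

tertiary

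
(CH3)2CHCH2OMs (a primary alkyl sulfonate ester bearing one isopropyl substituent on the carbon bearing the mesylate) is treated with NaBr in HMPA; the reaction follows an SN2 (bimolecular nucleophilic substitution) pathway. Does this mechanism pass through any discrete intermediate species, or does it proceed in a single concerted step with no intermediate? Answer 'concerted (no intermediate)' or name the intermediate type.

The bromide nucleophile donates a lone pair from Br to the α-carbon in a backside attack; simultaneously the C–O σ-bond breaks and both of its electrons leave with MsO⁻. One concerted step with inversion of configuration.
All bond changes occur in one transition state; no discrete intermediate is formed.

concerted (no intermediate)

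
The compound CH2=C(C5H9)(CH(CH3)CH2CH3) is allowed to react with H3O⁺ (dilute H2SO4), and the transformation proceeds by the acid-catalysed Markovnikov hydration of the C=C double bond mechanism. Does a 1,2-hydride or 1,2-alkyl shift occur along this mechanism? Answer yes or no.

The first-formed carbocation is tertiary.
No single 1,2-shift to an adjacent carbon would produce a more-substituted cation than the one already present, so no rearrangement occurs.

no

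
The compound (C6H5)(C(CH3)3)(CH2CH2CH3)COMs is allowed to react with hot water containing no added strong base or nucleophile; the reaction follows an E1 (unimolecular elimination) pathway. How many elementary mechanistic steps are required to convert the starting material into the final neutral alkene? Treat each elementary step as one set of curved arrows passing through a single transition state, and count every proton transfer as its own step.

Step 1: The C–O bond breaks with both electrons going to the mesylate; MsO⁻ leaves and a tertiary carbocation remains.
(No 1,2-shift: no single shift to an adjacent carbon would give a more stable cation.)
Step 2: A water molecule (solvent) deprotonates a β-carbon; as the C–H bond breaks, those electrons form the new alkene π bond.
Total: 2 elementary steps.

2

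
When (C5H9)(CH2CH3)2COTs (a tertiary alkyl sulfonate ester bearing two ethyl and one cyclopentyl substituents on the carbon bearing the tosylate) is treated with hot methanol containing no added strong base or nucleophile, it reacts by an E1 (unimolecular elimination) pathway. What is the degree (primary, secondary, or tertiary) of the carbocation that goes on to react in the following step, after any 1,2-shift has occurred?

tertiary

Step 1: Rate-determining heterolysis of the C–O bond gives TsO⁻ and a tertiary carbocation.
No single 1,2-shift to an adjacent carbon would give a more-substituted cation, so no rearrangement occurs.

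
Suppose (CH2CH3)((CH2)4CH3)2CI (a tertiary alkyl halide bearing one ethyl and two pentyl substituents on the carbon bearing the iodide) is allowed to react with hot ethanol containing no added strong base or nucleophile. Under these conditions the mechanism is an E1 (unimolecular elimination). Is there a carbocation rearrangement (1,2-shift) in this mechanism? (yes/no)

The first-formed carbocation is tertiary.
No single 1,2-shift to an adjacent carbon would produce a more-substituted cation than the one already present, so no rearrangement occurs.

no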